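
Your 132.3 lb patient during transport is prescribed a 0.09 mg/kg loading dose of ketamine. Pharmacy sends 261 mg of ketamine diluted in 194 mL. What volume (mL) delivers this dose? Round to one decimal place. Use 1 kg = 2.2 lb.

4.0 mL

Weight = 132.3 lb ÷ 2.2 lb/kg = 60.13636 kg
Dose = 0.09 mg/kg × 60.13636 kg = 5.412273 mg
Concentration = 261 mg ÷ 194 mL = 1.345361 mg/mL
Volume = 5.412273 mg ÷ 1.345361 mg/mL = 4.022915 mL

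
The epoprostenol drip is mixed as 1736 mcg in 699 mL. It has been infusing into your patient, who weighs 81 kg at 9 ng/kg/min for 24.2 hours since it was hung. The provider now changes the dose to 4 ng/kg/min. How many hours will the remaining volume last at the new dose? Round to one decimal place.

34.9 hours

Initial rate:
Dose = 9 ng/kg/min × 81 kg = 729 ng/min
729 ng/min × 60 min/hr = 43740 ng/hr
Concentration = 1736 mcg ÷ 699 mL = 2.483548 mcg/mL = 2483.548 ng/mL
Rate = 43740 ng/hr ÷ 2483.548 ng/mL = 17.6119 mL/hr
Volume infused so far = 17.6119 mL/hr × 24.2 hr = 426.208 mL
Volume remaining = 699 − 426.208 = 272.792 mL
New rate:
Dose = 4 ng/kg/min × 81 kg = 324 ng/min
324 ng/min × 60 min/hr = 19440 ng/hr
Rate = 19440 ng/hr ÷ 2483.548 ng/mL = 7.827512 mL/hr
Time remaining = 272.792 mL ÷ 7.827512 mL/hr = 34.85041 hr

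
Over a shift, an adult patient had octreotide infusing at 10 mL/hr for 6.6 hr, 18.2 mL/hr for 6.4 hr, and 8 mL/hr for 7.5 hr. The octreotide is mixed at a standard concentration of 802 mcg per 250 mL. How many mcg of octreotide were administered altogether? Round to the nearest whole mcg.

Concentration = 802 mcg ÷ 250 mL = 3.208 mcg/mL
Stage 1: 10 mL/hr × 6.6 hr = 66 mL → 66 mL × 3.208 mcg/mL = 211.728 mcg
Stage 2: 18.2 mL/hr × 6.4 hr = 116.48 mL → 116.48 mL × 3.208 mcg/mL = 373.6678 mcg
Stage 3: 8 mL/hr × 7.5 hr = 60 mL → 60 mL × 3.208 mcg/mL = 192.48 mcg
Total = 211.728 + 373.6678 + 192.48 = 777.8758 mcg

778 mcg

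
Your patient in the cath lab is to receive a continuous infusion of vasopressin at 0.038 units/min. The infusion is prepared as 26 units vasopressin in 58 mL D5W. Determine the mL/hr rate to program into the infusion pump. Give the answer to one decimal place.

0.038 units/min × 60 min/hr = 2.28 units/hr
Concentration = 26 units ÷ 58 mL = 0.4482759 units/mL
Rate = 2.28 units/hr ÷ 0.4482759 units/mL = 5.086154 mL/hr

5.1 mL/hr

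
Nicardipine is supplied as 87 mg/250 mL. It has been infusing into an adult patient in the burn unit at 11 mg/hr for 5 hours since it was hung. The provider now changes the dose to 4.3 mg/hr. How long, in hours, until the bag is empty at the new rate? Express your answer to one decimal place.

Initial rate:
Concentration = 87 mg ÷ 250 mL = 0.348 mg/mL
Rate = 11 mg/hr ÷ 0.348 mg/mL = 31.6092 mL/hr
Volume infused so far = 31.6092 mL/hr × 5 hr = 158.046 mL
Volume remaining = 250 − 158.046 = 91.95402 mL
New rate:
Rate = 4.3 mg/hr ÷ 0.348 mg/mL = 12.35632 mL/hr
Time remaining = 91.95402 mL ÷ 12.35632 mL/hr = 7.44186 hr

7.4 hours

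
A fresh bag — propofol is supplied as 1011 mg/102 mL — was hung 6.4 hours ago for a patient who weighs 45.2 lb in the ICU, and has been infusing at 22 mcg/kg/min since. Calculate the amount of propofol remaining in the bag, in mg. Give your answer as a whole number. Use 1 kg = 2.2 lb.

837 mg

Weight = 45.2 lb ÷ 2.2 lb/kg = 20.54545 kg
Dose = 22 mcg/kg/min × 20.54545 kg = 452 mcg/min
452 mcg/min × 60 min/hr = 27120 mcg/hr
Concentration = 1011 mg ÷ 102 mL = 9.911765 mg/mL = 9911.765 mcg/mL
Rate = 27120 mcg/hr ÷ 9911.765 mcg/mL = 2.736142 mL/hr
Volume infused = 2.736142 mL/hr × 6.4 hr = 17.51131 mL
Volume remaining = 102 − 17.51131 = 84.48869 mL
Drug remaining = 84.48869 mL × 9911.765 mcg/mL = 837432 mcg = 837.432 mg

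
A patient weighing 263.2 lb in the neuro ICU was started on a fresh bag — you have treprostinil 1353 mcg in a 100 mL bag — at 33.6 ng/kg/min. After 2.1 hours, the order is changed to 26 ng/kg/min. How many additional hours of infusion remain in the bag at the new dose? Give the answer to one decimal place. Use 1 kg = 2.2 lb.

Initial rate:
Weight = 263.2 lb ÷ 2.2 lb/kg = 119.6364 kg
Dose = 33.6 ng/kg/min × 119.6364 kg = 4019.782 ng/min
4019.782 ng/min × 60 min/hr = 241186.9 ng/hr
Concentration = 1353 mcg ÷ 100 mL = 13.53 mcg/mL = 13530 ng/mL
Rate = 241186.9 ng/hr ÷ 13530 ng/mL = 17.82608 mL/hr
Volume infused so far = 17.82608 mL/hr × 2.1 hr = 37.43478 mL
Volume remaining = 100 − 37.43478 = 62.56522 mL
New rate:
Dose = 26 ng/kg/min × 119.6364 kg = 3110.545 ng/min
3110.545 ng/min × 60 min/hr = 186632.7 ng/hr
Rate = 186632.7 ng/hr ÷ 13530 ng/mL = 13.79399 mL/hr
Time remaining = 62.56522 mL ÷ 13.79399 mL/hr = 4.535686 hr

4.5 hours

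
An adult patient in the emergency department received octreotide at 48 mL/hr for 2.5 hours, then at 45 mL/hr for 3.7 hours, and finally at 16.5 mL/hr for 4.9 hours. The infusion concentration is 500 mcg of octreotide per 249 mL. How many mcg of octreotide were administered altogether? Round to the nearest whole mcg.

Concentration = 500 mcg ÷ 249 mL = 2.008032 mcg/mL
Stage 1: 48 mL/hr × 2.5 hr = 120 mL → 120 mL × 2.008032 mcg/mL = 240.9639 mcg
Stage 2: 45 mL/hr × 3.7 hr = 166.5 mL → 166.5 mL × 2.008032 mcg/mL = 334.3373 mcg
Stage 3: 16.5 mL/hr × 4.9 hr = 80.85 mL → 80.85 mL × 2.008032 mcg/mL = 162.3494 mcg
Total = 240.9639 + 334.3373 + 162.3494 = 737.6506 mcg

738 mcg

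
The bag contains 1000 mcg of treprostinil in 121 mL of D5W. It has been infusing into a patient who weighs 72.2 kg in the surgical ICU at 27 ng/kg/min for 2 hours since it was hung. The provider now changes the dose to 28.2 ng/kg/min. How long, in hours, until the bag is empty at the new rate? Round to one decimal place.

6.3 hours

Initial rate:
Dose = 27 ng/kg/min × 72.2 kg = 1949.4 ng/min
1949.4 ng/min × 60 min/hr = 116964 ng/hr
Concentration = 1000 mcg ÷ 121 mL = 8.264463 mcg/mL = 8264.463 ng/mL
Rate = 116964 ng/hr ÷ 8264.463 ng/mL = 14.15264 mL/hr
Volume infused so far = 14.15264 mL/hr × 2 hr = 28.30529 mL
Volume remaining = 121 − 28.30529 = 92.69471 mL
New rate:
Dose = 28.2 ng/kg/min × 72.2 kg = 2036.04 ng/min
2036.04 ng/min × 60 min/hr = 122162.4 ng/hr
Rate = 122162.4 ng/hr ÷ 8264.463 ng/mL = 14.78165 mL/hr
Time remaining = 92.69471 mL ÷ 14.78165 mL/hr = 6.270931 hr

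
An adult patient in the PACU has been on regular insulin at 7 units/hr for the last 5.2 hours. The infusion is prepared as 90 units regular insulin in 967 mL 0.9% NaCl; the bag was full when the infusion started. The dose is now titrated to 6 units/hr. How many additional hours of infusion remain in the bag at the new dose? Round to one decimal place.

Initial rate:
Concentration = 90 units ÷ 967 mL = 0.09307135 units/mL
Rate = 7 units/hr ÷ 0.09307135 units/mL = 75.21111 mL/hr
Volume infused so far = 75.21111 mL/hr × 5.2 hr = 391.0978 mL
Volume remaining = 967 − 391.0978 = 575.9022 mL
New rate:
Rate = 6 units/hr ÷ 0.09307135 units/mL = 64.46667 mL/hr
Time remaining = 575.9022 mL ÷ 64.46667 mL/hr = 8.933333 hr

8.9 hours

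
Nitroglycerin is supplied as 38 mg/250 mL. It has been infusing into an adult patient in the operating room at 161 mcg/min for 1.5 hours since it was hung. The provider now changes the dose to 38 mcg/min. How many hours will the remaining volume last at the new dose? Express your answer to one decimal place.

10.3 hours

Initial rate:
161 mcg/min × 60 min/hr = 9660 mcg/hr
Concentration = 38 mg ÷ 250 mL = 0.152 mg/mL = 152 mcg/mL
Rate = 9660 mcg/hr ÷ 152 mcg/mL = 63.55263 mL/hr
Volume infused so far = 63.55263 mL/hr × 1.5 hr = 95.32895 mL
Volume remaining = 250 − 95.32895 = 154.6711 mL
New rate:
38 mcg/min × 60 min/hr = 2280 mcg/hr
Rate = 2280 mcg/hr ÷ 152 mcg/mL = 15 mL/hr
Time remaining = 154.6711 mL ÷ 15 mL/hr = 10.3114 hr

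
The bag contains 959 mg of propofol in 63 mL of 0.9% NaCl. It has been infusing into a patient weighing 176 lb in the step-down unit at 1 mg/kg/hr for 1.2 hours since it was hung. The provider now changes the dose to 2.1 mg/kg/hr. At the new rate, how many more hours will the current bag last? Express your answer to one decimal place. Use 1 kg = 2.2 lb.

Initial rate:
Weight = 176 lb ÷ 2.2 lb/kg = 80 kg
Dose = 1 mg/kg/hr × 80 kg = 80 mg/hr
Concentration = 959 mg ÷ 63 mL = 15.22222 mg/mL
Rate = 80 mg/hr ÷ 15.22222 mg/mL = 5.255474 mL/hr
Volume infused so far = 5.255474 mL/hr × 1.2 hr = 6.306569 mL
Volume remaining = 63 − 6.306569 = 56.69343 mL
New rate:
Dose = 2.1 mg/kg/hr × 80 kg = 168 mg/hr
Rate = 168 mg/hr ÷ 15.22222 mg/mL = 11.0365 mL/hr
Time remaining = 56.69343 mL ÷ 11.0365 mL/hr = 5.136905 hr

5.1 hours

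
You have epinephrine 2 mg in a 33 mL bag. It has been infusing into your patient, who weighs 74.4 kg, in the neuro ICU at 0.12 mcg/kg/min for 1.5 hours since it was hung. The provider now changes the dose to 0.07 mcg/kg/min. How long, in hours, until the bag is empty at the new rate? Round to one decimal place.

3.8 hours

Initial rate:
Dose = 0.12 mcg/kg/min × 74.4 kg = 8.928 mcg/min
8.928 mcg/min × 60 min/hr = 535.68 mcg/hr
Concentration = 2 mg ÷ 33 mL = 0.06060606 mg/mL = 60.60606 mcg/mL
Rate = 535.68 mcg/hr ÷ 60.60606 mcg/mL = 8.83872 mL/hr
Volume infused so far = 8.83872 mL/hr × 1.5 hr = 13.25808 mL
Volume remaining = 33 − 13.25808 = 19.74192 mL
New rate:
Dose = 0.07 mcg/kg/min × 74.4 kg = 5.208 mcg/min
5.208 mcg/min × 60 min/hr = 312.48 mcg/hr
Rate = 312.48 mcg/hr ÷ 60.60606 mcg/mL = 5.15592 mL/hr
Time remaining = 19.74192 mL ÷ 5.15592 mL/hr = 3.828981 hr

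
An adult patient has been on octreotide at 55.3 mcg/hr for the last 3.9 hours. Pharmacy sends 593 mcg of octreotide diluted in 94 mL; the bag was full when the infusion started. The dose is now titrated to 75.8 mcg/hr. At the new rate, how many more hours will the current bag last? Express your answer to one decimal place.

5.0 hours

Initial rate:
Concentration = 593 mcg ÷ 94 mL = 6.308511 mcg/mL
Rate = 55.3 mcg/hr ÷ 6.308511 mcg/mL = 8.765936 mL/hr
Volume infused so far = 8.765936 mL/hr × 3.9 hr = 34.18715 mL
Volume remaining = 94 − 34.18715 = 59.81285 mL
New rate:
Rate = 75.8 mcg/hr ÷ 6.308511 mcg/mL = 12.01551 mL/hr
Time remaining = 59.81285 mL ÷ 12.01551 mL/hr = 4.977968 hr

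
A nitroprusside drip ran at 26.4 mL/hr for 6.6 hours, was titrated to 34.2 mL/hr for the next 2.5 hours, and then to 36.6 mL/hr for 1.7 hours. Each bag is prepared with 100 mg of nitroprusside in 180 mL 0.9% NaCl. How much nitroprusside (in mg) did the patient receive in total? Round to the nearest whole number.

Concentration = 100 mg ÷ 180 mL = 0.5555556 mg/mL
Stage 1: 26.4 mL/hr × 6.6 hr = 174.24 mL → 174.24 mL × 0.5555556 mg/mL = 96.8 mg
Stage 2: 34.2 mL/hr × 2.5 hr = 85.5 mL → 85.5 mL × 0.5555556 mg/mL = 47.5 mg
Stage 3: 36.6 mL/hr × 1.7 hr = 62.22 mL → 62.22 mL × 0.5555556 mg/mL = 34.56667 mg
Total = 96.8 + 47.5 + 34.56667 = 178.8667 mg

179 mg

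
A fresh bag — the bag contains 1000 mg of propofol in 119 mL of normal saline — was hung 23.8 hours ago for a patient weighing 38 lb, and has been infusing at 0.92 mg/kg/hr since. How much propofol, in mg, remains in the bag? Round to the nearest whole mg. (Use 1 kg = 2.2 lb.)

Weight = 38 lb ÷ 2.2 lb/kg = 17.27273 kg
Dose = 0.92 mg/kg/hr × 17.27273 kg = 15.89091 mg/hr
Concentration = 1000 mg ÷ 119 mL = 8.403361 mg/mL
Rate = 15.89091 mg/hr ÷ 8.403361 mg/mL = 1.891018 mL/hr
Volume infused = 1.891018 mL/hr × 23.8 hr = 45.00623 mL
Volume remaining = 119 − 45.00623 = 73.99377 mL
Drug remaining = 73.99377 mL × 8.403361 mg/mL = 621.7964 mg

622 mg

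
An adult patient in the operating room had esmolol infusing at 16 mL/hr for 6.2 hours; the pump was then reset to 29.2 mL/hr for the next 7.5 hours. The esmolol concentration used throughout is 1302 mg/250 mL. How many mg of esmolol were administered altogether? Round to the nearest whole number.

1657 mg

Concentration = 1302 mg ÷ 250 mL = 5.208 mg/mL
Stage 1: 16 mL/hr × 6.2 hr = 99.2 mL → 99.2 mL × 5.208 mg/mL = 516.6336 mg
Stage 2: 29.2 mL/hr × 7.5 hr = 219 mL → 219 mL × 5.208 mg/mL = 1140.552 mg
Total = 516.6336 + 1140.552 = 1657.186 mg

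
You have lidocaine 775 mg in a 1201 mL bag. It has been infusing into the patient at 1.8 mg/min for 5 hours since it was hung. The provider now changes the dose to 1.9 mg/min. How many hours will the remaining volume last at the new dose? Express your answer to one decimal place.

Initial rate:
1.8 mg/min × 60 min/hr = 108 mg/hr
Concentration = 775 mg ÷ 1201 mL = 0.6452956 mg/mL
Rate = 108 mg/hr ÷ 0.6452956 mg/mL = 167.3652 mL/hr
Volume infused so far = 167.3652 mL/hr × 5 hr = 836.8258 mL
Volume remaining = 1201 − 836.8258 = 364.1742 mL
New rate:
1.9 mg/min × 60 min/hr = 114 mg/hr
Rate = 114 mg/hr ÷ 0.6452956 mg/mL = 176.6632 mL/hr
Time remaining = 364.1742 mL ÷ 176.6632 mL/hr = 2.061404 hr

2.1 hours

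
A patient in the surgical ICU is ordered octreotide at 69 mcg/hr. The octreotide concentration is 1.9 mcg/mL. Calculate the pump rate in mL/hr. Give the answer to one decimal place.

36.3 mL/hr

Rate = 69 mcg/hr ÷ 1.9 mcg/mL = 36.31579 mL/hr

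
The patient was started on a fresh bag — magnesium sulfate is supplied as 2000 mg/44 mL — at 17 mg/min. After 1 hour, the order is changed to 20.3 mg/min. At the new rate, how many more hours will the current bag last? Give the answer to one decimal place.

Initial rate:
17 mg/min × 60 min/hr = 1020 mg/hr
Concentration = 2000 mg ÷ 44 mL = 45.45455 mg/mL
Rate = 1020 mg/hr ÷ 45.45455 mg/mL = 22.44 mL/hr
Volume infused so far = 22.44 mL/hr × 1 hr = 22.44 mL
Volume remaining = 44 − 22.44 = 21.56 mL
New rate:
20.3 mg/min × 60 min/hr = 1218 mg/hr
Rate = 1218 mg/hr ÷ 45.45455 mg/mL = 26.796 mL/hr
Time remaining = 21.56 mL ÷ 26.796 mL/hr = 0.8045977 hr

0.8 hours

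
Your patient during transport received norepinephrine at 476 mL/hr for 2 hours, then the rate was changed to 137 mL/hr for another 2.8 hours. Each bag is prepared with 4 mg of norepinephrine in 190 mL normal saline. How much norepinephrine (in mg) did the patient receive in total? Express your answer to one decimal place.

Concentration = 4 mg ÷ 190 mL = 0.02105263 mg/mL
Stage 1: 476 mL/hr × 2 hr = 952 mL → 952 mL × 0.02105263 mg/mL = 20.04211 mg
Stage 2: 137 mL/hr × 2.8 hr = 383.6 mL → 383.6 mL × 0.02105263 mg/mL = 8.075789 mg
Total = 20.04211 + 8.075789 = 28.11789 mg

28.1 mg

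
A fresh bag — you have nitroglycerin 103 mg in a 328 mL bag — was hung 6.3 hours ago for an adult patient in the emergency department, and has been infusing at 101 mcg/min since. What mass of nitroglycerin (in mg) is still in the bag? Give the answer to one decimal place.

101 mcg/min × 60 min/hr = 6060 mcg/hr
Concentration = 103 mg ÷ 328 mL = 0.3140244 mg/mL = 314.0244 mcg/mL
Rate = 6060 mcg/hr ÷ 314.0244 mcg/mL = 19.29786 mL/hr
Volume infused = 19.29786 mL/hr × 6.3 hr = 121.5765 mL
Volume remaining = 328 − 121.5765 = 206.4235 mL
Drug remaining = 206.4235 mL × 314.0244 mcg/mL = 64822 mcg = 64.822 mg

64.8 mg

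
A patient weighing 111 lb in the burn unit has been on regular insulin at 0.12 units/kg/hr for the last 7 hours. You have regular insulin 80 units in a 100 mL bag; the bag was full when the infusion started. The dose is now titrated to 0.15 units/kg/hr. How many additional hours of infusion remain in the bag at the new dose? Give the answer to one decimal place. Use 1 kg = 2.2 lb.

Initial rate:
Weight = 111 lb ÷ 2.2 lb/kg = 50.45455 kg
Dose = 0.12 units/kg/hr × 50.45455 kg = 6.054545 units/hr
Concentration = 80 units ÷ 100 mL = 0.8 units/mL
Rate = 6.054545 units/hr ÷ 0.8 units/mL = 7.568182 mL/hr
Volume infused so far = 7.568182 mL/hr × 7 hr = 52.97727 mL
Volume remaining = 100 − 52.97727 = 47.02273 mL
New rate:
Dose = 0.15 units/kg/hr × 50.45455 kg = 7.568182 units/hr
Rate = 7.568182 units/hr ÷ 0.8 units/mL = 9.460227 mL/hr
Time remaining = 47.02273 mL ÷ 9.460227 mL/hr = 4.970571 hr

5.0 hours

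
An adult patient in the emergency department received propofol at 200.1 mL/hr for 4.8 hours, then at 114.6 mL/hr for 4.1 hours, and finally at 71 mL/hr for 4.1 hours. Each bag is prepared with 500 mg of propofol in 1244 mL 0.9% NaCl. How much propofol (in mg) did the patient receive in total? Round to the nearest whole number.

692 mg

Concentration = 500 mg ÷ 1244 mL = 0.4019293 mg/mL
Stage 1: 200.1 mL/hr × 4.8 hr = 960.48 mL → 960.48 mL × 0.4019293 mg/mL = 386.045 mg
Stage 2: 114.6 mL/hr × 4.1 hr = 469.86 mL → 469.86 mL × 0.4019293 mg/mL = 188.8505 mg
Stage 3: 71 mL/hr × 4.1 hr = 291.1 mL → 291.1 mL × 0.4019293 mg/mL = 117.0016 mg
Total = 386.045 + 188.8505 + 117.0016 = 691.8971 mg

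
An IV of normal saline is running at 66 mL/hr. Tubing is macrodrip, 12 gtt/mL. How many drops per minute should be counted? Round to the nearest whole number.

13 gtt/min

66 mL/hr ÷ 60 min/hr = 1.1 mL/min
1.1 mL/min × 12 gtt/mL = 13.2 gtt/min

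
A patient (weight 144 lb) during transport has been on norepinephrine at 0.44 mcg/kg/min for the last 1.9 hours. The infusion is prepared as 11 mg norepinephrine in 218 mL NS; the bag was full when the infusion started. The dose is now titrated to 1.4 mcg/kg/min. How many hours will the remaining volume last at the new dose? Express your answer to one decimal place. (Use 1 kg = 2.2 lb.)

1.4 hours

Initial rate:
Weight = 144 lb ÷ 2.2 lb/kg = 65.45455 kg
Dose = 0.44 mcg/kg/min × 65.45455 kg = 28.8 mcg/min
28.8 mcg/min × 60 min/hr = 1728 mcg/hr
Concentration = 11 mg ÷ 218 mL = 0.05045872 mg/mL = 50.45872 mcg/mL
Rate = 1728 mcg/hr ÷ 50.45872 mcg/mL = 34.24582 mL/hr
Volume infused so far = 34.24582 mL/hr × 1.9 hr = 65.06705 mL
Volume remaining = 218 − 65.06705 = 152.9329 mL
New rate:
Dose = 1.4 mcg/kg/min × 65.45455 kg = 91.63636 mcg/min
91.63636 mcg/min × 60 min/hr = 5498.182 mcg/hr
Rate = 5498.182 mcg/hr ÷ 50.45872 mcg/mL = 108.964 mL/hr
Time remaining = 152.9329 mL ÷ 108.964 mL/hr = 1.403519 hr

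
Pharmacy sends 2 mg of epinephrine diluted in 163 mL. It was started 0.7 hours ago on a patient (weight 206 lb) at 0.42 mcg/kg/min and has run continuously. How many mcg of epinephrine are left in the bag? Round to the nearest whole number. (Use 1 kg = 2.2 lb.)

348 mcg

Weight = 206 lb ÷ 2.2 lb/kg = 93.63636 kg
Dose = 0.42 mcg/kg/min × 93.63636 kg = 39.32727 mcg/min
39.32727 mcg/min × 60 min/hr = 2359.636 mcg/hr
Concentration = 2 mg ÷ 163 mL = 0.01226994 mg/mL = 12.26994 mcg/mL
Rate = 2359.636 mcg/hr ÷ 12.26994 mcg/mL = 192.3104 mL/hr
Volume infused = 192.3104 mL/hr × 0.7 hr = 134.6173 mL
Volume remaining = 163 − 134.6173 = 28.38275 mL
Drug remaining = 28.38275 mL × 12.26994 mcg/mL = 348.2545 mcg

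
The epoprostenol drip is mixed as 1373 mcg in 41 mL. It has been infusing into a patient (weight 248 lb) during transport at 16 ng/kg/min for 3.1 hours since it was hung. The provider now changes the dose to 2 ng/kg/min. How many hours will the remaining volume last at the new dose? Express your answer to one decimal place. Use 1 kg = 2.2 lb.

Initial rate:
Weight = 248 lb ÷ 2.2 lb/kg = 112.7273 kg
Dose = 16 ng/kg/min × 112.7273 kg = 1803.636 ng/min
1803.636 ng/min × 60 min/hr = 108218.2 ng/hr
Concentration = 1373 mcg ÷ 41 mL = 33.4878 mcg/mL = 33487.8 ng/mL
Rate = 108218.2 ng/hr ÷ 33487.8 ng/mL = 3.23157 mL/hr
Volume infused so far = 3.23157 mL/hr × 3.1 hr = 10.01787 mL
Volume remaining = 41 − 10.01787 = 30.98213 mL
New rate:
Dose = 2 ng/kg/min × 112.7273 kg = 225.4545 ng/min
225.4545 ng/min × 60 min/hr = 13527.27 ng/hr
Rate = 13527.27 ng/hr ÷ 33487.8 ng/mL = 0.4039462 mL/hr
Time remaining = 30.98213 mL ÷ 0.4039462 mL/hr = 76.69866 hr

76.7 hours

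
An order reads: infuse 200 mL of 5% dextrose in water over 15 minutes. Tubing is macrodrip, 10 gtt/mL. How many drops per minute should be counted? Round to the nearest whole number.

200 mL ÷ (15 min) = 13.33333 mL/min
13.33333 mL/min × 10 gtt/mL = 133.3333 gtt/min

133 gtt/min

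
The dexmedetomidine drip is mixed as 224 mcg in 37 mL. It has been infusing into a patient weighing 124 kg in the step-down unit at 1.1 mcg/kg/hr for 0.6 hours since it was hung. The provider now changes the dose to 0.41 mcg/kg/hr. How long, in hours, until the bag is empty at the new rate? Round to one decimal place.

Initial rate:
Dose = 1.1 mcg/kg/hr × 124 kg = 136.4 mcg/hr
Concentration = 224 mcg ÷ 37 mL = 6.054054 mcg/mL
Rate = 136.4 mcg/hr ÷ 6.054054 mcg/mL = 22.53036 mL/hr
Volume infused so far = 22.53036 mL/hr × 0.6 hr = 13.51821 mL
Volume remaining = 37 − 13.51821 = 23.48179 mL
New rate:
Dose = 0.41 mcg/kg/hr × 124 kg = 50.84 mcg/hr
Rate = 50.84 mcg/hr ÷ 6.054054 mcg/mL = 8.397679 mL/hr
Time remaining = 23.48179 mL ÷ 8.397679 mL/hr = 2.796223 hr

2.8 hours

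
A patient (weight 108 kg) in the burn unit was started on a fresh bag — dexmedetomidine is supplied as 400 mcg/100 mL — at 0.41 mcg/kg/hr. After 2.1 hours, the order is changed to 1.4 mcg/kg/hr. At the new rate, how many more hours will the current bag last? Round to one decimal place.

Initial rate:
Dose = 0.41 mcg/kg/hr × 108 kg = 44.28 mcg/hr
Concentration = 400 mcg ÷ 100 mL = 4 mcg/mL
Rate = 44.28 mcg/hr ÷ 4 mcg/mL = 11.07 mL/hr
Volume infused so far = 11.07 mL/hr × 2.1 hr = 23.247 mL
Volume remaining = 100 − 23.247 = 76.753 mL
New rate:
Dose = 1.4 mcg/kg/hr × 108 kg = 151.2 mcg/hr
Rate = 151.2 mcg/hr ÷ 4 mcg/mL = 37.8 mL/hr
Time remaining = 76.753 mL ÷ 37.8 mL/hr = 2.030503 hr

2.0 hours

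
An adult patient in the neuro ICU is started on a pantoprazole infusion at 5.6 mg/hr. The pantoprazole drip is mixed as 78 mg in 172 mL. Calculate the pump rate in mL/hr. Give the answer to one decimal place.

12.3 mL/hr

Concentration = 78 mg ÷ 172 mL = 0.4534884 mg/mL
Rate = 5.6 mg/hr ÷ 0.4534884 mg/mL = 12.34872 mL/hr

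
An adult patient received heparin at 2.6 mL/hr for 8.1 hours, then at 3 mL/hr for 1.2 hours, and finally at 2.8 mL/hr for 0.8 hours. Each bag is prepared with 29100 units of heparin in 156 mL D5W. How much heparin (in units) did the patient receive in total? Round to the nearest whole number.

Concentration = 29100 units ÷ 156 mL = 186.5385 units/mL
Stage 1: 2.6 mL/hr × 8.1 hr = 21.06 mL → 21.06 mL × 186.5385 units/mL = 3928.5 units
Stage 2: 3 mL/hr × 1.2 hr = 3.6 mL → 3.6 mL × 186.5385 units/mL = 671.5385 units
Stage 3: 2.8 mL/hr × 0.8 hr = 2.24 mL → 2.24 mL × 186.5385 units/mL = 417.8462 units
Total = 3928.5 + 671.5385 + 417.8462 = 5017.885 units

5018 units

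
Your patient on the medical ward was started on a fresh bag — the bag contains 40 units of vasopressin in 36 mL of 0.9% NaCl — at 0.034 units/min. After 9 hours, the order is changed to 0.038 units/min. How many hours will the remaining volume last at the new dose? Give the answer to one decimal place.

9.5 hours

Initial rate:
0.034 units/min × 60 min/hr = 2.04 units/hr
Concentration = 40 units ÷ 36 mL = 1.111111 units/mL
Rate = 2.04 units/hr ÷ 1.111111 units/mL = 1.836 mL/hr
Volume infused so far = 1.836 mL/hr × 9 hr = 16.524 mL
Volume remaining = 36 − 16.524 = 19.476 mL
New rate:
0.038 units/min × 60 min/hr = 2.28 units/hr
Rate = 2.28 units/hr ÷ 1.111111 units/mL = 2.052 mL/hr
Time remaining = 19.476 mL ÷ 2.052 mL/hr = 9.491228 hr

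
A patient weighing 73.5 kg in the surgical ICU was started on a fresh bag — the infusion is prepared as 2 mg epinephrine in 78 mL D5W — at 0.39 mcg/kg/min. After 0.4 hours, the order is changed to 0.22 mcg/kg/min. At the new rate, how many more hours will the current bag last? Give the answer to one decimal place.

1.4 hours

Initial rate:
Dose = 0.39 mcg/kg/min × 73.5 kg = 28.665 mcg/min
28.665 mcg/min × 60 min/hr = 1719.9 mcg/hr
Concentration = 2 mg ÷ 78 mL = 0.02564103 mg/mL = 25.64103 mcg/mL
Rate = 1719.9 mcg/hr ÷ 25.64103 mcg/mL = 67.0761 mL/hr
Volume infused so far = 67.0761 mL/hr × 0.4 hr = 26.83044 mL
Volume remaining = 78 − 26.83044 = 51.16956 mL
New rate:
Dose = 0.22 mcg/kg/min × 73.5 kg = 16.17 mcg/min
16.17 mcg/min × 60 min/hr = 970.2 mcg/hr
Rate = 970.2 mcg/hr ÷ 25.64103 mcg/mL = 37.8378 mL/hr
Time remaining = 51.16956 mL ÷ 37.8378 mL/hr = 1.35234 hr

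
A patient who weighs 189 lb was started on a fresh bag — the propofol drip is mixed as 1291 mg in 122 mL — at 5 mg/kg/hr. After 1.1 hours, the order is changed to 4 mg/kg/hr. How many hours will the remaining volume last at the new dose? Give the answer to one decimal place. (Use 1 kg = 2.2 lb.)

2.4 hours

Initial rate:
Weight = 189 lb ÷ 2.2 lb/kg = 85.90909 kg
Dose = 5 mg/kg/hr × 85.90909 kg = 429.5455 mg/hr
Concentration = 1291 mg ÷ 122 mL = 10.58197 mg/mL
Rate = 429.5455 mg/hr ÷ 10.58197 mg/mL = 40.59221 mL/hr
Volume infused so far = 40.59221 mL/hr × 1.1 hr = 44.65143 mL
Volume remaining = 122 − 44.65143 = 77.34857 mL
New rate:
Dose = 4 mg/kg/hr × 85.90909 kg = 343.6364 mg/hr
Rate = 343.6364 mg/hr ÷ 10.58197 mg/mL = 32.47377 mL/hr
Time remaining = 77.34857 mL ÷ 32.47377 mL/hr = 2.381878 hr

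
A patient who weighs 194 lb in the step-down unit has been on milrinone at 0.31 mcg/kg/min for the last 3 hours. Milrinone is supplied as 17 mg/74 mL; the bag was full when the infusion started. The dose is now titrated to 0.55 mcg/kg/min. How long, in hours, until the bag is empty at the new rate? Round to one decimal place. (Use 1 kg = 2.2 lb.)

4.2 hours

Initial rate:
Weight = 194 lb ÷ 2.2 lb/kg = 88.18182 kg
Dose = 0.31 mcg/kg/min × 88.18182 kg = 27.33636 mcg/min
27.33636 mcg/min × 60 min/hr = 1640.182 mcg/hr
Concentration = 17 mg ÷ 74 mL = 0.2297297 mg/mL = 229.7297 mcg/mL
Rate = 1640.182 mcg/hr ÷ 229.7297 mcg/mL = 7.139615 mL/hr
Volume infused so far = 7.139615 mL/hr × 3 hr = 21.41884 mL
Volume remaining = 74 − 21.41884 = 52.58116 mL
New rate:
Dose = 0.55 mcg/kg/min × 88.18182 kg = 48.5 mcg/min
48.5 mcg/min × 60 min/hr = 2910 mcg/hr
Rate = 2910 mcg/hr ÷ 229.7297 mcg/mL = 12.66706 mL/hr
Time remaining = 52.58116 mL ÷ 12.66706 mL/hr = 4.151015 hr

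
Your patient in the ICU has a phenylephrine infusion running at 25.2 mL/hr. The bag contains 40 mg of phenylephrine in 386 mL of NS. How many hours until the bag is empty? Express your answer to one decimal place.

Duration = 386 mL ÷ 25.2 mL/hr = 15.31746 hr

15.3 hours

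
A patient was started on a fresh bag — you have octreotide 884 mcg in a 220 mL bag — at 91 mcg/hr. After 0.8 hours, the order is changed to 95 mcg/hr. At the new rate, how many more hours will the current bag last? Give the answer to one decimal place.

Initial rate:
Concentration = 884 mcg ÷ 220 mL = 4.018182 mcg/mL
Rate = 91 mcg/hr ÷ 4.018182 mcg/mL = 22.64706 mL/hr
Volume infused so far = 22.64706 mL/hr × 0.8 hr = 18.11765 mL
Volume remaining = 220 − 18.11765 = 201.8824 mL
New rate:
Rate = 95 mcg/hr ÷ 4.018182 mcg/mL = 23.64253 mL/hr
Time remaining = 201.8824 mL ÷ 23.64253 mL/hr = 8.538947 hr

8.5 hours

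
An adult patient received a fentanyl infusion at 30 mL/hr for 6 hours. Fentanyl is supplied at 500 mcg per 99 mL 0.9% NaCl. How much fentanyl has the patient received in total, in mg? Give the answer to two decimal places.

0.91 mg

Concentration = 500 mcg ÷ 99 mL = 5.050505 mcg/mL
Drug rate = 30 mL/hr × 5.050505 mcg/mL = 151.5152 mcg/hr
Total = 151.5152 mcg/hr × 6 hr = 909.0909 mcg = 0.9090909 mg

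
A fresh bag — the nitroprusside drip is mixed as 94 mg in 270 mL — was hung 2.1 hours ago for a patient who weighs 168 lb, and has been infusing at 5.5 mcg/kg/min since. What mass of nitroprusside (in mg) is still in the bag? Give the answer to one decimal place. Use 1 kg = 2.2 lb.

Weight = 168 lb ÷ 2.2 lb/kg = 76.36364 kg
Dose = 5.5 mcg/kg/min × 76.36364 kg = 420 mcg/min
420 mcg/min × 60 min/hr = 25200 mcg/hr
Concentration = 94 mg ÷ 270 mL = 0.3481481 mg/mL = 348.1481 mcg/mL
Rate = 25200 mcg/hr ÷ 348.1481 mcg/mL = 72.38298 mL/hr
Volume infused = 72.38298 mL/hr × 2.1 hr = 152.0043 mL
Volume remaining = 270 − 152.0043 = 117.9957 mL
Drug remaining = 117.9957 mL × 348.1481 mcg/mL = 41080 mcg = 41.08 mg

41.1 mg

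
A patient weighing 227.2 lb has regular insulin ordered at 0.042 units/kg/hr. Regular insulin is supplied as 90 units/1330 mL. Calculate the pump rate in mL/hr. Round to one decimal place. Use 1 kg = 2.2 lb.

Weight = 227.2 lb ÷ 2.2 lb/kg = 103.2727 kg
Dose = 0.042 units/kg/hr × 103.2727 kg = 4.337455 units/hr
Concentration = 90 units ÷ 1330 mL = 0.06766917 units/mL
Rate = 4.337455 units/hr ÷ 0.06766917 units/mL = 64.09794 mL/hr

64.1 mL/hr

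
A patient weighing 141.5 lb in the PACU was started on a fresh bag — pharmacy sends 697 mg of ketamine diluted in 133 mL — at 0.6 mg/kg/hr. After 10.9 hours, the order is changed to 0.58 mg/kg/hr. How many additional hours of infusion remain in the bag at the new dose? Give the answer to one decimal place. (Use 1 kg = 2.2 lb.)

Initial rate:
Weight = 141.5 lb ÷ 2.2 lb/kg = 64.31818 kg
Dose = 0.6 mg/kg/hr × 64.31818 kg = 38.59091 mg/hr
Concentration = 697 mg ÷ 133 mL = 5.240602 mg/mL
Rate = 38.59091 mg/hr ÷ 5.240602 mg/mL = 7.363832 mL/hr
Volume infused so far = 7.363832 mL/hr × 10.9 hr = 80.26577 mL
Volume remaining = 133 − 80.26577 = 52.73423 mL
New rate:
Dose = 0.58 mg/kg/hr × 64.31818 kg = 37.30455 mg/hr
Rate = 37.30455 mg/hr ÷ 5.240602 mg/mL = 7.118371 mL/hr
Time remaining = 52.73423 mL ÷ 7.118371 mL/hr = 7.408188 hr

7.4 hours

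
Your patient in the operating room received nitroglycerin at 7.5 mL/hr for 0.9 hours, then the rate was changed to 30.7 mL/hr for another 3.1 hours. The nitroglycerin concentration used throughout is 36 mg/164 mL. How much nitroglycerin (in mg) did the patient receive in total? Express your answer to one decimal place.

22.4 mg

Concentration = 36 mg ÷ 164 mL = 0.2195122 mg/mL
Stage 1: 7.5 mL/hr × 0.9 hr = 6.75 mL → 6.75 mL × 0.2195122 mg/mL = 1.481707 mg
Stage 2: 30.7 mL/hr × 3.1 hr = 95.17 mL → 95.17 mL × 0.2195122 mg/mL = 20.89098 mg
Total = 1.481707 + 20.89098 = 22.37268 mg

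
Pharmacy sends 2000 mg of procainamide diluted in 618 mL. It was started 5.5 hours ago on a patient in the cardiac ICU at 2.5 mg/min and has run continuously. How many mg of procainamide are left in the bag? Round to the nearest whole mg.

1175 mg

2.5 mg/min × 60 min/hr = 150 mg/hr
Concentration = 2000 mg ÷ 618 mL = 3.236246 mg/mL
Rate = 150 mg/hr ÷ 3.236246 mg/mL = 46.35 mL/hr
Volume infused = 46.35 mL/hr × 5.5 hr = 254.925 mL
Volume remaining = 618 − 254.925 = 363.075 mL
Drug remaining = 363.075 mL × 3.236246 mg/mL = 1175 mg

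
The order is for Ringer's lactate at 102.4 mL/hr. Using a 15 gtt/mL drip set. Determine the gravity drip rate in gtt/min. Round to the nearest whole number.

102.4 mL/hr ÷ 60 min/hr = 1.706667 mL/min
1.706667 mL/min × 15 gtt/mL = 25.6 gtt/min

26 gtt/min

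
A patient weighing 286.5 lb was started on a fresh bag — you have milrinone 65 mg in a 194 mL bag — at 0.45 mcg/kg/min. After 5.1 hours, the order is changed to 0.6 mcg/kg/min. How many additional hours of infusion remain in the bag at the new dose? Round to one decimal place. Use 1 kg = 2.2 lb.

Initial rate:
Weight = 286.5 lb ÷ 2.2 lb/kg = 130.2273 kg
Dose = 0.45 mcg/kg/min × 130.2273 kg = 58.60227 mcg/min
58.60227 mcg/min × 60 min/hr = 3516.136 mcg/hr
Concentration = 65 mg ÷ 194 mL = 0.3350515 mg/mL = 335.0515 mcg/mL
Rate = 3516.136 mcg/hr ÷ 335.0515 mcg/mL = 10.49431 mL/hr
Volume infused so far = 10.49431 mL/hr × 5.1 hr = 53.521 mL
Volume remaining = 194 − 53.521 = 140.479 mL
New rate:
Dose = 0.6 mcg/kg/min × 130.2273 kg = 78.13636 mcg/min
78.13636 mcg/min × 60 min/hr = 4688.182 mcg/hr
Rate = 4688.182 mcg/hr ÷ 335.0515 mcg/mL = 13.99242 mL/hr
Time remaining = 140.479 mL ÷ 13.99242 mL/hr = 10.03965 hr

10.0 hours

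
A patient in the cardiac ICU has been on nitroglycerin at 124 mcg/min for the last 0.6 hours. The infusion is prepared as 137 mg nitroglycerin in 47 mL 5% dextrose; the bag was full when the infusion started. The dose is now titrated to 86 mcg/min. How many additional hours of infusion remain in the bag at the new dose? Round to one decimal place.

Initial rate:
124 mcg/min × 60 min/hr = 7440 mcg/hr
Concentration = 137 mg ÷ 47 mL = 2.914894 mg/mL = 2914.894 mcg/mL
Rate = 7440 mcg/hr ÷ 2914.894 mcg/mL = 2.552409 mL/hr
Volume infused so far = 2.552409 mL/hr × 0.6 hr = 1.531445 mL
Volume remaining = 47 − 1.531445 = 45.46855 mL
New rate:
86 mcg/min × 60 min/hr = 5160 mcg/hr
Rate = 5160 mcg/hr ÷ 2914.894 mcg/mL = 1.770219 mL/hr
Time remaining = 45.46855 mL ÷ 1.770219 mL/hr = 25.68527 hr

25.7 hours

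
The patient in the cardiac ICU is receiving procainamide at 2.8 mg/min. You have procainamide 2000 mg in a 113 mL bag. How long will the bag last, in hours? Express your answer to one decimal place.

2.8 mg/min × 60 min/hr = 168 mg/hr
Concentration = 2000 mg ÷ 113 mL = 17.69912 mg/mL
Rate = 168 mg/hr ÷ 17.69912 mg/mL = 9.492 mL/hr
Duration = 113 mL ÷ 9.492 mL/hr = 11.90476 hr

11.9 hours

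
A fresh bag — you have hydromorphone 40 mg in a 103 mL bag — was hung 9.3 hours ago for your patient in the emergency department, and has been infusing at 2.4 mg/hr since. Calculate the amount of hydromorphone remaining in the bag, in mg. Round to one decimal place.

17.7 mg

Concentration = 40 mg ÷ 103 mL = 0.3883495 mg/mL
Rate = 2.4 mg/hr ÷ 0.3883495 mg/mL = 6.18 mL/hr
Volume infused = 6.18 mL/hr × 9.3 hr = 57.474 mL
Volume remaining = 103 − 57.474 = 45.526 mL
Drug remaining = 45.526 mL × 0.3883495 mg/mL = 17.68 mg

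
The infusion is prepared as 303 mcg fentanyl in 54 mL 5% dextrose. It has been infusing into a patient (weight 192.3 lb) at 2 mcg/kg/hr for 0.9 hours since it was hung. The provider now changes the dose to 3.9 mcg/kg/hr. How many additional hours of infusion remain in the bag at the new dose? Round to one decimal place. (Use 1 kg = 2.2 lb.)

0.4 hours

Initial rate:
Weight = 192.3 lb ÷ 2.2 lb/kg = 87.40909 kg
Dose = 2 mcg/kg/hr × 87.40909 kg = 174.8182 mcg/hr
Concentration = 303 mcg ÷ 54 mL = 5.611111 mcg/mL
Rate = 174.8182 mcg/hr ÷ 5.611111 mcg/mL = 31.15572 mL/hr
Volume infused so far = 31.15572 mL/hr × 0.9 hr = 28.04014 mL
Volume remaining = 54 − 28.04014 = 25.95986 mL
New rate:
Dose = 3.9 mcg/kg/hr × 87.40909 kg = 340.8955 mcg/hr
Rate = 340.8955 mcg/hr ÷ 5.611111 mcg/mL = 60.75365 mL/hr
Time remaining = 25.95986 mL ÷ 60.75365 mL/hr = 0.4272971 hr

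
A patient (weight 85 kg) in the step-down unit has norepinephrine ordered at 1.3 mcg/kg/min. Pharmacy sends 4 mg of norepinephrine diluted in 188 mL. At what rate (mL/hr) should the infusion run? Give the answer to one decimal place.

311.6 mL/hr

Dose = 1.3 mcg/kg/min × 85 kg = 110.5 mcg/min
110.5 mcg/min × 60 min/hr = 6630 mcg/hr
Concentration = 4 mg ÷ 188 mL = 0.0212766 mg/mL = 21.2766 mcg/mL
Rate = 6630 mcg/hr ÷ 21.2766 mcg/mL = 311.61 mL/hr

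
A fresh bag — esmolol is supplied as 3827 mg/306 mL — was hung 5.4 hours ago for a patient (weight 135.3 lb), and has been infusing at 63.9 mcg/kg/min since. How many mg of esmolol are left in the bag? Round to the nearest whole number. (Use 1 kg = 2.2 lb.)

2554 mg

Weight = 135.3 lb ÷ 2.2 lb/kg = 61.5 kg
Dose = 63.9 mcg/kg/min × 61.5 kg = 3929.85 mcg/min
3929.85 mcg/min × 60 min/hr = 235791 mcg/hr
Concentration = 3827 mg ÷ 306 mL = 12.50654 mg/mL = 12506.54 mcg/mL
Rate = 235791 mcg/hr ÷ 12506.54 mcg/mL = 18.85342 mL/hr
Volume infused = 18.85342 mL/hr × 5.4 hr = 101.8085 mL
Volume remaining = 306 − 101.8085 = 204.1915 mL
Drug remaining = 204.1915 mL × 12506.54 mcg/mL = 2553729 mcg = 2553.729 mg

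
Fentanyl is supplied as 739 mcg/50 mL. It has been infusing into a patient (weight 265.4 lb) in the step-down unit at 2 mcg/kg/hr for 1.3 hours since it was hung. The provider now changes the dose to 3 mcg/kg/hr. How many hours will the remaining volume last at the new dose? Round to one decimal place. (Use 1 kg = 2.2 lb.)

Initial rate:
Weight = 265.4 lb ÷ 2.2 lb/kg = 120.6364 kg
Dose = 2 mcg/kg/hr × 120.6364 kg = 241.2727 mcg/hr
Concentration = 739 mcg ÷ 50 mL = 14.78 mcg/mL
Rate = 241.2727 mcg/hr ÷ 14.78 mcg/mL = 16.32427 mL/hr
Volume infused so far = 16.32427 mL/hr × 1.3 hr = 21.22155 mL
Volume remaining = 50 − 21.22155 = 28.77845 mL
New rate:
Dose = 3 mcg/kg/hr × 120.6364 kg = 361.9091 mcg/hr
Rate = 361.9091 mcg/hr ÷ 14.78 mcg/mL = 24.48641 mL/hr
Time remaining = 28.77845 mL ÷ 24.48641 mL/hr = 1.175283 hr

1.2 hours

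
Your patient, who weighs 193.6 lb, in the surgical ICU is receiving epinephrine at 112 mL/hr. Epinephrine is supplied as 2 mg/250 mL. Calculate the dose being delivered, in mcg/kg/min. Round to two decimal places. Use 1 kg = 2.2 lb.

Weight = 193.6 lb ÷ 2.2 lb/kg = 88 kg
Concentration = 2 mg ÷ 250 mL = 0.008 mg/mL = 8 mcg/mL
Drug rate = 112 mL/hr × 8 mcg/mL = 896 mcg/hr
896 mcg/hr ÷ 60 min/hr = 14.93333 mcg/min
14.93333 mcg/min ÷ 88 kg = 0.169697 mcg/kg/min

0.17 mcg/kg/min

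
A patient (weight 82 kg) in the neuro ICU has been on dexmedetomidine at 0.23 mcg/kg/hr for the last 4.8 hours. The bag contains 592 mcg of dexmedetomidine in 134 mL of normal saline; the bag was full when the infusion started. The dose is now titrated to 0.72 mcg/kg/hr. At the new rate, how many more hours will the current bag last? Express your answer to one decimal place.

Initial rate:
Dose = 0.23 mcg/kg/hr × 82 kg = 18.86 mcg/hr
Concentration = 592 mcg ÷ 134 mL = 4.41791 mcg/mL
Rate = 18.86 mcg/hr ÷ 4.41791 mcg/mL = 4.268986 mL/hr
Volume infused so far = 4.268986 mL/hr × 4.8 hr = 20.49114 mL
Volume remaining = 134 − 20.49114 = 113.5089 mL
New rate:
Dose = 0.72 mcg/kg/hr × 82 kg = 59.04 mcg/hr
Rate = 59.04 mcg/hr ÷ 4.41791 mcg/mL = 13.36378 mL/hr
Time remaining = 113.5089 mL ÷ 13.36378 mL/hr = 8.493767 hr

8.5 hours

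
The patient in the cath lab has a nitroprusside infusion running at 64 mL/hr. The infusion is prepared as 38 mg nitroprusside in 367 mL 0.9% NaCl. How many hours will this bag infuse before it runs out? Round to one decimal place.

Duration = 367 mL ÷ 64 mL/hr = 5.734375 hr

5.7 hours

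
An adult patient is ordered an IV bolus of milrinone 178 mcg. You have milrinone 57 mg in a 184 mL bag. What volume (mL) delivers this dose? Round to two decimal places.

Concentration = 57 mg ÷ 184 mL = 0.3097826 mg/mL = 309.7826 mcg/mL
Volume = 178 mcg ÷ 309.7826 mcg/mL = 0.5745965 mL

0.57 mL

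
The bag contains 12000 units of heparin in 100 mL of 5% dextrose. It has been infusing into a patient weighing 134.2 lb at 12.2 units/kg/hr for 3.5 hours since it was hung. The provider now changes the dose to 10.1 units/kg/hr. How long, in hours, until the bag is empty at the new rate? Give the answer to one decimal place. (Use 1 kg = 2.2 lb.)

Initial rate:
Weight = 134.2 lb ÷ 2.2 lb/kg = 61 kg
Dose = 12.2 units/kg/hr × 61 kg = 744.2 units/hr
Concentration = 12000 units ÷ 100 mL = 120 units/mL
Rate = 744.2 units/hr ÷ 120 units/mL = 6.201667 mL/hr
Volume infused so far = 6.201667 mL/hr × 3.5 hr = 21.70583 mL
Volume remaining = 100 − 21.70583 = 78.29417 mL
New rate:
Dose = 10.1 units/kg/hr × 61 kg = 616.1 units/hr
Rate = 616.1 units/hr ÷ 120 units/mL = 5.134167 mL/hr
Time remaining = 78.29417 mL ÷ 5.134167 mL/hr = 15.24963 hr

15.2 hours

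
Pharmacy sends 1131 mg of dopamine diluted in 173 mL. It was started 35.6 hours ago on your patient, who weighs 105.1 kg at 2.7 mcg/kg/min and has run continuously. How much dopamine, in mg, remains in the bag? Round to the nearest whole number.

Dose = 2.7 mcg/kg/min × 105.1 kg = 283.77 mcg/min
283.77 mcg/min × 60 min/hr = 17026.2 mcg/hr
Concentration = 1131 mg ÷ 173 mL = 6.537572 mg/mL = 6537.572 mcg/mL
Rate = 17026.2 mcg/hr ÷ 6537.572 mcg/mL = 2.604361 mL/hr
Volume infused = 2.604361 mL/hr × 35.6 hr = 92.71526 mL
Volume remaining = 173 − 92.71526 = 80.28474 mL
Drug remaining = 80.28474 mL × 6537.572 mcg/mL = 524867.3 mcg = 524.8673 mg

525 mg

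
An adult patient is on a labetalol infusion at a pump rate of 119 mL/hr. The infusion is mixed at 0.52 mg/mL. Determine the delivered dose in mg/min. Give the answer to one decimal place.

Drug rate = 119 mL/hr × 0.52 mg/mL = 61.88 mg/hr
61.88 mg/hr ÷ 60 min/hr = 1.031333 mg/min

1.0 mg/min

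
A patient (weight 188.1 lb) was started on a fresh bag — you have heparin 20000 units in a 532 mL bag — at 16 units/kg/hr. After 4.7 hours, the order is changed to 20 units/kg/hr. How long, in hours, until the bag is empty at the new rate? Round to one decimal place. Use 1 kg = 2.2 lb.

7.9 hours

Initial rate:
Weight = 188.1 lb ÷ 2.2 lb/kg = 85.5 kg
Dose = 16 units/kg/hr × 85.5 kg = 1368 units/hr
Concentration = 20000 units ÷ 532 mL = 37.59398 units/mL
Rate = 1368 units/hr ÷ 37.59398 units/mL = 36.3888 mL/hr
Volume infused so far = 36.3888 mL/hr × 4.7 hr = 171.0274 mL
Volume remaining = 532 − 171.0274 = 360.9726 mL
New rate:
Dose = 20 units/kg/hr × 85.5 kg = 1710 units/hr
Rate = 1710 units/hr ÷ 37.59398 units/mL = 45.486 mL/hr
Time remaining = 360.9726 mL ÷ 45.486 mL/hr = 7.935906 hr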